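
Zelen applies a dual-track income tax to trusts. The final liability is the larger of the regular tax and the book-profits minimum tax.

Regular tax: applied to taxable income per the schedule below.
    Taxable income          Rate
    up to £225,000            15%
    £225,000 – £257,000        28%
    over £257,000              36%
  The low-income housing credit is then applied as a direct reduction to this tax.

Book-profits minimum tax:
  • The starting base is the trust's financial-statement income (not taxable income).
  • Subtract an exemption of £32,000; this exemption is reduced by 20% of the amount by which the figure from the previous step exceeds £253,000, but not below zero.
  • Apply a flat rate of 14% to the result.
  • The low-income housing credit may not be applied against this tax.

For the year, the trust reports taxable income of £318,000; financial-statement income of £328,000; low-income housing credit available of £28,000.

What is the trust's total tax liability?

£43,540

Book-profits minimum tax:
  Base (financial-statement income): £328,000
  Exemption: £32,000 − 20% × (£328,000 − £253,000) = £32,000 − £15,000 = £17,000
  Base: £328,000 − £17,000 = £311,000
  £311,000 × 14% = £43,540

Regular tax:
  £225,000 × 15% = £33,750
  £32,000 × 28% = £8,960
  £61,000 × 36% = £21,960
  → £64,670
  Less low-income housing credit £28,000 → £36,670

£43,540 > £36,670, so the book-profits minimum tax is the binding amount.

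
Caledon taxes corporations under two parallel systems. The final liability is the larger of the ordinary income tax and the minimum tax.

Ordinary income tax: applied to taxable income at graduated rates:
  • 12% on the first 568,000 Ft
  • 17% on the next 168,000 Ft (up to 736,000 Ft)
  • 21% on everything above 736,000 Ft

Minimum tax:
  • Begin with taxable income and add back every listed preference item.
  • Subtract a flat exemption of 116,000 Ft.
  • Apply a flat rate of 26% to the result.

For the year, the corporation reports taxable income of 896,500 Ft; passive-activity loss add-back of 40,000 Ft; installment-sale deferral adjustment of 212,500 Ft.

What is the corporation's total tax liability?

Ordinary income tax:
  568,000 Ft × 12% = 68,160 Ft
  168,000 Ft × 17% = 28,560 Ft
  160,500 Ft × 21% = 33,705 Ft
  → 130,425 Ft

Minimum tax:
  Adjusted income: 896,500 Ft + 40,000 Ft + 212,500 Ft = 1,149,000 Ft
  Less exemption 116,000 Ft → base 1,033,000 Ft
  1,033,000 Ft × 26% = 268,580 Ft

268,580 Ft > 130,425 Ft, so the minimum tax is the binding amount.

268,580 Ft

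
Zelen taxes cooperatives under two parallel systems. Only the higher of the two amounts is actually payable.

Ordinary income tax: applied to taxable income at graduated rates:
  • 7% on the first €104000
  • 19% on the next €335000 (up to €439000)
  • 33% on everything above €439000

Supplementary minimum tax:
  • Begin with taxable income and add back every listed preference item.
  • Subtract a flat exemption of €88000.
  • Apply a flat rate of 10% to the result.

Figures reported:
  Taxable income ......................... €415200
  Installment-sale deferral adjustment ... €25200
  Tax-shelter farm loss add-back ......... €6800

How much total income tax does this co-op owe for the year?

Ordinary income tax:
  €104000 × 7% = €7280
  €311200 × 19% = €59128
  → €66408

Supplementary minimum tax:
  Adjusted income: €415200 + €25200 + €6800 = €447200
  Less exemption €88000 → base €359200
  €359200 × 10% = €35920

€66408 > €35920, so the ordinary income tax governs.

€66408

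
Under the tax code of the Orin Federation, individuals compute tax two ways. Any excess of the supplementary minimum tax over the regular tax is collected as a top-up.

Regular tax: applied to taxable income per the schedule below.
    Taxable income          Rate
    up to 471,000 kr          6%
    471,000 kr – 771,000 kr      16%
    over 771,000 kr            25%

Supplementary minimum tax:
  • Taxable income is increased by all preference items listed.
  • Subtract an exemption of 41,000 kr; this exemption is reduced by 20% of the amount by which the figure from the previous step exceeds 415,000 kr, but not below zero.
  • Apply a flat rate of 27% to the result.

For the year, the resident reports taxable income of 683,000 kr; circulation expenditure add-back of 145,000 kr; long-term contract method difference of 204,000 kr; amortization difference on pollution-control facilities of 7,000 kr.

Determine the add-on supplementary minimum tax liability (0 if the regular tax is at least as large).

Regular tax:
  471,000 kr × 6% = 28,260 kr
  212,000 kr × 16% = 33,920 kr
  → 62,180 kr

Supplementary minimum tax:
  Adjusted income: 683,000 kr + 145,000 kr + 204,000 kr + 7,000 kr = 1,039,000 kr
  Exemption: 20% × (1,039,000 kr − 415,000 kr) = 124,800 kr ≥ 41,000 kr, so the exemption is fully phased out
  Base: 1,039,000 kr − 0 kr = 1,039,000 kr
  1,039,000 kr × 27% = 280,530 kr

Excess of supplementary minimum tax over regular tax: 280,530 kr − 62,180 kr = 218,350 kr.

218,350 kr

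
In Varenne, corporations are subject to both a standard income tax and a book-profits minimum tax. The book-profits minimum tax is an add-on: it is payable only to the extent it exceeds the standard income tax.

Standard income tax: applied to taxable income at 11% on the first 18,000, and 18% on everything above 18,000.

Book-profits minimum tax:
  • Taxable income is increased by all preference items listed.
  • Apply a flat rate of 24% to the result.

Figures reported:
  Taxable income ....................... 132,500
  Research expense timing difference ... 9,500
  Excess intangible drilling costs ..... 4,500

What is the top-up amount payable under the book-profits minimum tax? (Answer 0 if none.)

12,570

Book-profits minimum tax:
  Adjusted income: 132,500 + 9,500 + 4,500 = 146,500
  146,500 × 24% = 35,160

Standard income tax:
  18,000 × 11% = 1,980
  114,500 × 18% = 20,610
  → 22,590

Excess of book-profits minimum tax over standard income tax: 35,160 − 22,590 = 12,570.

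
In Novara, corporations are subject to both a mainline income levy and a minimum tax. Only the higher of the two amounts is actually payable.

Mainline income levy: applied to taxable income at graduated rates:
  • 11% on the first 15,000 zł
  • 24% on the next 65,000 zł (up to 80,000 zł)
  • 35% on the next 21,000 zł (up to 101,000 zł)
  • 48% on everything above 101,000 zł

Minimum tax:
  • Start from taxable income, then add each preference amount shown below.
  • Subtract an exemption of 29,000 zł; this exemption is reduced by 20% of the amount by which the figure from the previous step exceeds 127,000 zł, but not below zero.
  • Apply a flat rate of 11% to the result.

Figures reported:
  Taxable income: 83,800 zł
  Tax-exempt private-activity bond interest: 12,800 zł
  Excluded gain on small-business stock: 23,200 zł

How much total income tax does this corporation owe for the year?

Minimum tax:
  Adjusted income: 83,800 zł + 12,800 zł + 23,200 zł = 119,800 zł
  Exemption: 119,800 zł ≤ 127,000 zł, so full 29,000 zł applies
  Base: 119,800 zł − 29,000 zł = 90,800 zł
  90,800 zł × 11% = 9,988 zł

Mainline income levy:
  15,000 zł × 11% = 1,650 zł
  65,000 zł × 24% = 15,600 zł
  3,800 zł × 35% = 1,330 zł
  → 18,580 zł

18,580 zł > 9,988 zł, so the mainline income levy governs.

18,580 zł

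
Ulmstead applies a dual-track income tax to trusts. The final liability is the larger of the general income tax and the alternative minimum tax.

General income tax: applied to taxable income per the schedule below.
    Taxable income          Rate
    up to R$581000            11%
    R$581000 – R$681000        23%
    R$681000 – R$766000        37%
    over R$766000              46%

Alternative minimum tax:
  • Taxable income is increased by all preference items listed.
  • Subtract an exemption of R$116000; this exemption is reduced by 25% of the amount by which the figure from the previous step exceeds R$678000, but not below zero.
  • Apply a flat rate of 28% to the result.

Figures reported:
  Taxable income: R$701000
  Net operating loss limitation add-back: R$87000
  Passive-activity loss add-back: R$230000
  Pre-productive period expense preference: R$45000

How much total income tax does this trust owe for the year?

Alternative minimum tax:
  Adjusted income: R$701000 + R$87000 + R$230000 + R$45000 = R$1063000
  Exemption: R$116000 − 25% × (R$1063000 − R$678000) = R$116000 − R$96250 = R$19750
  Base: R$1063000 − R$19750 = R$1043250
  R$1043250 × 28% = R$292110

General income tax:
  R$581000 × 11% = R$63910
  R$100000 × 23% = R$23000
  R$20000 × 37% = R$7400
  → R$94310

R$292110 > R$94310, so the alternative minimum tax is the binding amount.

R$292110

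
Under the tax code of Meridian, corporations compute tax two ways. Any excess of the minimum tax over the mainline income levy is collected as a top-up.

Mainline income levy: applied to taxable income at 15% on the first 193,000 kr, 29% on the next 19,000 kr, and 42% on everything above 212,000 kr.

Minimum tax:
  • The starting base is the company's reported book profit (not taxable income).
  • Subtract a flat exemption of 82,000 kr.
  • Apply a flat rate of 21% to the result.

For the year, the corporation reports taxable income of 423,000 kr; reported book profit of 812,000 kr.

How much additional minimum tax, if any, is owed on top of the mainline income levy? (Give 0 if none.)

30,220 kr

Minimum tax:
  Base (reported book profit): 812,000 kr
  Less exemption 82,000 kr → base 730,000 kr
  730,000 kr × 21% = 153,300 kr

Mainline income levy:
  193,000 kr × 15% = 28,950 kr
  19,000 kr × 29% = 5,510 kr
  211,000 kr × 42% = 88,620 kr
  → 123,080 kr

Excess of minimum tax over mainline income levy: 153,300 kr − 123,080 kr = 30,220 kr.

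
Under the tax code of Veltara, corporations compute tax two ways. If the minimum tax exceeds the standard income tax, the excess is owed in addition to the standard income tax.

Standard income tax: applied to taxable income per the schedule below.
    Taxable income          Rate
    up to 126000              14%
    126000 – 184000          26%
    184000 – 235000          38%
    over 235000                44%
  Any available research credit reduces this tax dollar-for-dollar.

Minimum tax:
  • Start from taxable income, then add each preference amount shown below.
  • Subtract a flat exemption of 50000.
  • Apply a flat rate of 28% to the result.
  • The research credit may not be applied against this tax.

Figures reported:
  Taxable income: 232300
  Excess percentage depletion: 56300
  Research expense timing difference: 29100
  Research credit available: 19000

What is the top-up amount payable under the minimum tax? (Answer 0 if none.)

42882

Standard income tax:
  126000 × 14% = 17640
  58000 × 26% = 15080
  48300 × 38% = 18354
  → 51074
  Less research credit 19000 → 32074

Minimum tax:
  Adjusted income: 232300 + 56300 + 29100 = 317700
  Less exemption 50000 → base 267700
  267700 × 28% = 74956

Excess of minimum tax over standard income tax: 74956 − 32074 = 42882.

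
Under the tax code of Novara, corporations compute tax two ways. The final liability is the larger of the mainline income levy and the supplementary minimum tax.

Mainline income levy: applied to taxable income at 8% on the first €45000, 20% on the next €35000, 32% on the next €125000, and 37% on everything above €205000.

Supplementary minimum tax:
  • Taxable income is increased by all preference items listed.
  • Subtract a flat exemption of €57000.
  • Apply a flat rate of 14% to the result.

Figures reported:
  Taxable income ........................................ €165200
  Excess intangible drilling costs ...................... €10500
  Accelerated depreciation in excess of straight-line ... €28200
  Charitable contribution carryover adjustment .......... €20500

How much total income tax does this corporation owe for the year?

€37864

Mainline income levy:
  €45000 × 8% = €3600
  €35000 × 20% = €7000
  €85200 × 32% = €27264
  → €37864

Supplementary minimum tax:
  Adjusted income: €165200 + €10500 + €28200 + €20500 = €224400
  Less exemption €57000 → base €167400
  €167400 × 14% = €23436

€37864 > €23436, so the mainline income levy governs.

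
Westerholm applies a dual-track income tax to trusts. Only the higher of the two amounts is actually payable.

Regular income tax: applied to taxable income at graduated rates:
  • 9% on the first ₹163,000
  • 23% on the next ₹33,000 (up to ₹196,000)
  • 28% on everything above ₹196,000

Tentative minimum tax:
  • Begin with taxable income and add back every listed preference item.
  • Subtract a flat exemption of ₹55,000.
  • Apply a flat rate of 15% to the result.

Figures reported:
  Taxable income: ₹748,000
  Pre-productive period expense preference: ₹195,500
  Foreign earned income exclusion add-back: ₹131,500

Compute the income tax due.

Tentative minimum tax:
  Adjusted income: ₹748,000 + ₹195,500 + ₹131,500 = ₹1,075,000
  Less exemption ₹55,000 → base ₹1,020,000
  ₹1,020,000 × 15% = ₹153,000

Regular income tax:
  ₹163,000 × 9% = ₹14,670
  ₹33,000 × 23% = ₹7,590
  ₹552,000 × 28% = ₹154,560
  → ₹176,820

₹176,820 > ₹153,000, so the regular income tax governs.

₹176,820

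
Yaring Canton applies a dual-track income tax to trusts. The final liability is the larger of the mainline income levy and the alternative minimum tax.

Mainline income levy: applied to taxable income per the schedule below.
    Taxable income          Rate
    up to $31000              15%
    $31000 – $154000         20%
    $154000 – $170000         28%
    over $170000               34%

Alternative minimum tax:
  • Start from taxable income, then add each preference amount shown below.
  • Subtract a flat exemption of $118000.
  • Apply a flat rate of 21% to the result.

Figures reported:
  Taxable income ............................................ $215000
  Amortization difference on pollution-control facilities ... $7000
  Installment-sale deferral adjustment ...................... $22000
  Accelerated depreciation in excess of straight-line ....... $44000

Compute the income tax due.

$49030

Mainline income levy:
  $31000 × 15% = $4650
  $123000 × 20% = $24600
  $16000 × 28% = $4480
  $45000 × 34% = $15300
  → $49030

Alternative minimum tax:
  Adjusted income: $215000 + $7000 + $22000 + $44000 = $288000
  Less exemption $118000 → base $170000
  $170000 × 21% = $35700

$49030 > $35700, so the mainline income levy governs.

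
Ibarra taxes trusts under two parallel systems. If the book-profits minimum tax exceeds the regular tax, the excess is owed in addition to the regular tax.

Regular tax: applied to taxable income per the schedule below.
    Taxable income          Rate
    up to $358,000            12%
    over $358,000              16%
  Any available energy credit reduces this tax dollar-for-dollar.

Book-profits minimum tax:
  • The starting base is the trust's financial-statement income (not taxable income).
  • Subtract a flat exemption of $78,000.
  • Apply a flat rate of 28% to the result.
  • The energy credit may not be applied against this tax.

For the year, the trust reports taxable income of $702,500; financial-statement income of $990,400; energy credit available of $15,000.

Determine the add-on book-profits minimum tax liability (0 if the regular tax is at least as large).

Book-profits minimum tax:
  Base (financial-statement income): $990,400
  Less exemption $78,000 → base $912,400
  $912,400 × 28% = $255,472

Regular tax:
  $358,000 × 12% = $42,960
  $344,500 × 16% = $55,120
  → $98,080
  Less energy credit $15,000 → $83,080

Excess of book-profits minimum tax over regular tax: $255,472 − $83,080 = $172,392.

$172,392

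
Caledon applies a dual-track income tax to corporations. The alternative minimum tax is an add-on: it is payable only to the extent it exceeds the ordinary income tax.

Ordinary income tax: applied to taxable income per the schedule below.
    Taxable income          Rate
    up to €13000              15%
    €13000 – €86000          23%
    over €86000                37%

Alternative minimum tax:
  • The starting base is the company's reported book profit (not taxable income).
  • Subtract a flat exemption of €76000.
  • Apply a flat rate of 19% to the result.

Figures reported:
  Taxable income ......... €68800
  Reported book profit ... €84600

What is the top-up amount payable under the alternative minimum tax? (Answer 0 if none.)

€0

Alternative minimum tax:
  Base (reported book profit): €84600
  Less exemption €76000 → base €8600
  €8600 × 19% = €1634

Ordinary income tax:
  €13000 × 15% = €1950
  €55800 × 23% = €12834
  → €14784

€1634 ≤ €14784, so no add-on is due.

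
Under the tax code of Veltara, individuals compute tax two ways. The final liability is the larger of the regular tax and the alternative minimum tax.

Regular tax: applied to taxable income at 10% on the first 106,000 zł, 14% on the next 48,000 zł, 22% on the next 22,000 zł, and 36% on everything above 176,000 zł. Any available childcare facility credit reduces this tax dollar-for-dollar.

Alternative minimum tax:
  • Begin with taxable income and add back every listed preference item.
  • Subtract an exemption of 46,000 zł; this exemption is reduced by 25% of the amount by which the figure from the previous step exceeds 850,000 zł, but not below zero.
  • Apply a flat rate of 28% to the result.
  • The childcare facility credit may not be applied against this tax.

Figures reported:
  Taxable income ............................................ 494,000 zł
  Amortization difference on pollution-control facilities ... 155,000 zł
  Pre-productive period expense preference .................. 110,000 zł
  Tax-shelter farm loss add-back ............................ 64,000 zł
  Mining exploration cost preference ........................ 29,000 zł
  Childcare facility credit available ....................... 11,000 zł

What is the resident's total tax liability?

225,820 zł

Alternative minimum tax:
  Adjusted income: 494,000 zł + 155,000 zł + 110,000 zł + 64,000 zł + 29,000 zł = 852,000 zł
  Exemption: 46,000 zł − 25% × (852,000 zł − 850,000 zł) = 46,000 zł − 500 zł = 45,500 zł
  Base: 852,000 zł − 45,500 zł = 806,500 zł
  806,500 zł × 28% = 225,820 zł

Regular tax:
  106,000 zł × 10% = 10,600 zł
  48,000 zł × 14% = 6,720 zł
  22,000 zł × 22% = 4,840 zł
  318,000 zł × 36% = 114,480 zł
  → 136,640 zł
  Less childcare facility credit 11,000 zł → 125,640 zł

225,820 zł > 125,640 zł, so the alternative minimum tax is the binding amount.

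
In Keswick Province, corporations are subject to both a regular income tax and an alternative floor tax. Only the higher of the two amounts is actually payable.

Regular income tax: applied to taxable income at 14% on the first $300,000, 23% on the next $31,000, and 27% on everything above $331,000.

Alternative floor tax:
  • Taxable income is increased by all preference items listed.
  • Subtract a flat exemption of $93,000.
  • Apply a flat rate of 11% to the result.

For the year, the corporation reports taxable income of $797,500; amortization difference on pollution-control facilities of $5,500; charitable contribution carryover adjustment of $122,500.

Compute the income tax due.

Regular income tax:
  $300,000 × 14% = $42,000
  $31,000 × 23% = $7,130
  $466,500 × 27% = $125,955
  → $175,085

Alternative floor tax:
  Adjusted income: $797,500 + $5,500 + $122,500 = $925,500
  Less exemption $93,000 → base $832,500
  $832,500 × 11% = $91,575

$175,085 > $91,575, so the regular income tax governs.

$175,085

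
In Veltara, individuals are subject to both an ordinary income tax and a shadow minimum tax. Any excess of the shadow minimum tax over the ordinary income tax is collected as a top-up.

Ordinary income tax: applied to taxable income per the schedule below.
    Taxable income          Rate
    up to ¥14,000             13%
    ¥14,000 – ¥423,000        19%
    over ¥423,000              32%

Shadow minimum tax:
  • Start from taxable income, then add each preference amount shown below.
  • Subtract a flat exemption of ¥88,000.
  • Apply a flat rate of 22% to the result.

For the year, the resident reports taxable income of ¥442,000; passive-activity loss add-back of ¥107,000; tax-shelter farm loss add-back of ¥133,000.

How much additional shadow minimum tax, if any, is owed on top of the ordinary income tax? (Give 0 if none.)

Ordinary income tax:
  ¥14,000 × 13% = ¥1,820
  ¥409,000 × 19% = ¥77,710
  ¥19,000 × 32% = ¥6,080
  → ¥85,610

Shadow minimum tax:
  Adjusted income: ¥442,000 + ¥107,000 + ¥133,000 = ¥682,000
  Less exemption ¥88,000 → base ¥594,000
  ¥594,000 × 22% = ¥130,680

Excess of shadow minimum tax over ordinary income tax: ¥130,680 − ¥85,610 = ¥45,070.

¥45,070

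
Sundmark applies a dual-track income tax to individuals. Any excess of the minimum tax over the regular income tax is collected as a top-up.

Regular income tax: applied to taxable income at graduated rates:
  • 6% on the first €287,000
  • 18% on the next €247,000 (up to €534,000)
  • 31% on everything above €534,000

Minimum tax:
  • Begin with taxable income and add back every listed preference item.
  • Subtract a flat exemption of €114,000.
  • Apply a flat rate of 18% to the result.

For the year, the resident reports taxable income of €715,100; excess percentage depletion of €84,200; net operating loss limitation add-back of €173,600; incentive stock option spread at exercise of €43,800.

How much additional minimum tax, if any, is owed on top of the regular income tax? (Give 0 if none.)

€44,665

Regular income tax:
  €287,000 × 6% = €17,220
  €247,000 × 18% = €44,460
  €181,100 × 31% = €56,141
  → €117,821

Minimum tax:
  Adjusted income: €715,100 + €84,200 + €173,600 + €43,800 = €1,016,700
  Less exemption €114,000 → base €902,700
  €902,700 × 18% = €162,486

Excess of minimum tax over regular income tax: €162,486 − €117,821 = €44,665.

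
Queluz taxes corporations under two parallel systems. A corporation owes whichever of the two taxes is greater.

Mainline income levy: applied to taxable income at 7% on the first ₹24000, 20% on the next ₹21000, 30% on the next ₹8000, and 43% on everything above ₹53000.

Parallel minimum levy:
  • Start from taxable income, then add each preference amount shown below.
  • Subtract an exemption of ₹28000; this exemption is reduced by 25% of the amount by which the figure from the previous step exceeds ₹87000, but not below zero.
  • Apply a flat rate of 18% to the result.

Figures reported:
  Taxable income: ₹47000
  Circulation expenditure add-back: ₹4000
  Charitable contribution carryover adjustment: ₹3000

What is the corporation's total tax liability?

₹6480

Parallel minimum levy:
  Adjusted income: ₹47000 + ₹4000 + ₹3000 = ₹54000
  Exemption: ₹54000 ≤ ₹87000, so full ₹28000 applies
  Base: ₹54000 − ₹28000 = ₹26000
  ₹26000 × 18% = ₹4680

Mainline income levy:
  ₹24000 × 7% = ₹1680
  ₹21000 × 20% = ₹4200
  ₹2000 × 30% = ₹600
  → ₹6480

₹6480 > ₹4680, so the mainline income levy governs.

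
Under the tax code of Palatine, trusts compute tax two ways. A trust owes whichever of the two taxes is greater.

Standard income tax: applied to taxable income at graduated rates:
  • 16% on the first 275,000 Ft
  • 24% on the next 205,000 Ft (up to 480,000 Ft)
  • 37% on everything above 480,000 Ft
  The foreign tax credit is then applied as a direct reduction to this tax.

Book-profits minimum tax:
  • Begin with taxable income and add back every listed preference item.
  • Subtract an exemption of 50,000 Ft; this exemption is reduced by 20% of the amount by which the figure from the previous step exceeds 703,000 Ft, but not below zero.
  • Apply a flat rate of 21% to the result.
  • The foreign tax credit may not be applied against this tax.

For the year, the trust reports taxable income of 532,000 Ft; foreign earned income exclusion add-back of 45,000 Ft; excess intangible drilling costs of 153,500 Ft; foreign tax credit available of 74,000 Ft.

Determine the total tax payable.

Book-profits minimum tax:
  Adjusted income: 532,000 Ft + 45,000 Ft + 153,500 Ft = 730,500 Ft
  Exemption: 50,000 Ft − 20% × (730,500 Ft − 703,000 Ft) = 50,000 Ft − 5,500 Ft = 44,500 Ft
  Base: 730,500 Ft − 44,500 Ft = 686,000 Ft
  686,000 Ft × 21% = 144,060 Ft

Standard income tax:
  275,000 Ft × 16% = 44,000 Ft
  205,000 Ft × 24% = 49,200 Ft
  52,000 Ft × 37% = 19,240 Ft
  → 112,440 Ft
  Less foreign tax credit 74,000 Ft → 38,440 Ft

144,060 Ft > 38,440 Ft, so the book-profits minimum tax is the binding amount.

144,060 Ft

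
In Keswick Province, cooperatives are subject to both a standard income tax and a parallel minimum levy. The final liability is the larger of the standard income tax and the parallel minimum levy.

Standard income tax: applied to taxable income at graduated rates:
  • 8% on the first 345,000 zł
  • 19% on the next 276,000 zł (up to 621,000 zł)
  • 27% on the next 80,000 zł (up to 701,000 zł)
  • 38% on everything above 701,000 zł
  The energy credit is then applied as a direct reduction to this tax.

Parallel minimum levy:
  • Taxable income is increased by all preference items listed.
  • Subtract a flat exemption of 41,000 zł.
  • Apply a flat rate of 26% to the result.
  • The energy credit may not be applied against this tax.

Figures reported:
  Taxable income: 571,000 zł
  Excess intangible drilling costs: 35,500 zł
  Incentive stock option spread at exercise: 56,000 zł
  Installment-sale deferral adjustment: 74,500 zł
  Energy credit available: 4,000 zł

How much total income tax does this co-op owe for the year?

180,960 zł

Parallel minimum levy:
  Adjusted income: 571,000 zł + 35,500 zł + 56,000 zł + 74,500 zł = 737,000 zł
  Less exemption 41,000 zł → base 696,000 zł
  696,000 zł × 26% = 180,960 zł

Standard income tax:
  345,000 zł × 8% = 27,600 zł
  226,000 zł × 19% = 42,940 zł
  → 70,540 zł
  Less energy credit 4,000 zł → 66,540 zł

180,960 zł > 66,540 zł, so the parallel minimum levy is the binding amount.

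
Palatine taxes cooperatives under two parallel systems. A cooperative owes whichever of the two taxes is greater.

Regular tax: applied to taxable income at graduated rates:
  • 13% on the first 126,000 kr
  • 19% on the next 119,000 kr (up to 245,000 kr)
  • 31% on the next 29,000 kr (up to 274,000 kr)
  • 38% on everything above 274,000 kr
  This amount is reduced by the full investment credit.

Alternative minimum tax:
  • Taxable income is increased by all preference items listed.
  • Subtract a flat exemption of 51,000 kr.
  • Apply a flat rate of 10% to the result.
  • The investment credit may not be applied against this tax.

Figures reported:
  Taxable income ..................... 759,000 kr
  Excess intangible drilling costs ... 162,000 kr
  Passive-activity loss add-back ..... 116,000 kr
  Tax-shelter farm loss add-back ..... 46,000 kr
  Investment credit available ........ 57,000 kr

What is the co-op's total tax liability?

Regular tax:
  126,000 kr × 13% = 16,380 kr
  119,000 kr × 19% = 22,610 kr
  29,000 kr × 31% = 8,990 kr
  485,000 kr × 38% = 184,300 kr
  → 232,280 kr
  Less investment credit 57,000 kr → 175,280 kr

Alternative minimum tax:
  Adjusted income: 759,000 kr + 162,000 kr + 116,000 kr + 46,000 kr = 1,083,000 kr
  Less exemption 51,000 kr → base 1,032,000 kr
  1,032,000 kr × 10% = 103,200 kr

175,280 kr > 103,200 kr, so the regular tax governs.

175,280 kr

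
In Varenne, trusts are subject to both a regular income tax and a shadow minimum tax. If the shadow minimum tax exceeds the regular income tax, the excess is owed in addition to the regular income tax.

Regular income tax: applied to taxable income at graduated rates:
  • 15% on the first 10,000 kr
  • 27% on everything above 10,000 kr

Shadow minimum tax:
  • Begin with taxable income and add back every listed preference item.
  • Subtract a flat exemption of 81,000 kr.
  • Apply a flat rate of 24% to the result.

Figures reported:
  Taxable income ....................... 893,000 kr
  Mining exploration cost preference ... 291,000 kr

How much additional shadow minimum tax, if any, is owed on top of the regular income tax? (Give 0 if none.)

Shadow minimum tax:
  Adjusted income: 893,000 kr + 291,000 kr = 1,184,000 kr
  Less exemption 81,000 kr → base 1,103,000 kr
  1,103,000 kr × 24% = 264,720 kr

Regular income tax:
  10,000 kr × 15% = 1,500 kr
  883,000 kr × 27% = 238,410 kr
  → 239,910 kr

Excess of shadow minimum tax over regular income tax: 264,720 kr − 239,910 kr = 24,810 kr.

24,810 kr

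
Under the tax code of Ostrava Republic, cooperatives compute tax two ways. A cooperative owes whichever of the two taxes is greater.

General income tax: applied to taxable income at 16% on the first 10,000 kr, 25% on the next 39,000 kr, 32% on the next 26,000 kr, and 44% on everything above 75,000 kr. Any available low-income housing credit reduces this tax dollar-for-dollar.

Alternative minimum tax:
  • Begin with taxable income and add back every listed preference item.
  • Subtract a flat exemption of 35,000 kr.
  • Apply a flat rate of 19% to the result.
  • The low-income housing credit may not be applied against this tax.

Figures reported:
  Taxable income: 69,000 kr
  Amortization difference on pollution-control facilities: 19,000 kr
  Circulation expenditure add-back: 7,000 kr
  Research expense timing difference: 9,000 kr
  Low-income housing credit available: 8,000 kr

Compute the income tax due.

13,110 kr

General income tax:
  10,000 kr × 16% = 1,600 kr
  39,000 kr × 25% = 9,750 kr
  20,000 kr × 32% = 6,400 kr
  → 17,750 kr
  Less low-income housing credit 8,000 kr → 9,750 kr

Alternative minimum tax:
  Adjusted income: 69,000 kr + 19,000 kr + 7,000 kr + 9,000 kr = 104,000 kr
  Less exemption 35,000 kr → base 69,000 kr
  69,000 kr × 19% = 13,110 kr

13,110 kr > 9,750 kr, so the alternative minimum tax is the binding amount.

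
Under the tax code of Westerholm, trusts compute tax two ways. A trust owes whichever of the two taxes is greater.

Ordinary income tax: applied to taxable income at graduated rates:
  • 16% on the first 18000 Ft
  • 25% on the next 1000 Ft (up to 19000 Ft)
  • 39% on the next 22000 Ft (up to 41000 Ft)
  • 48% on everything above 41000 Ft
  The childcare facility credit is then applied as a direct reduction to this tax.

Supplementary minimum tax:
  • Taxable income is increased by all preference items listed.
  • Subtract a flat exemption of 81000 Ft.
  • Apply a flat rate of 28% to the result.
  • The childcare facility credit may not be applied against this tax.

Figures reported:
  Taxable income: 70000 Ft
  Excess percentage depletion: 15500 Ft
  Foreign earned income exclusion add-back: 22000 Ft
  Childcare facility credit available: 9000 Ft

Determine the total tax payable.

16630 Ft

Ordinary income tax:
  18000 Ft × 16% = 2880 Ft
  1000 Ft × 25% = 250 Ft
  22000 Ft × 39% = 8580 Ft
  29000 Ft × 48% = 13920 Ft
  → 25630 Ft
  Less childcare facility credit 9000 Ft → 16630 Ft

Supplementary minimum tax:
  Adjusted income: 70000 Ft + 15500 Ft + 22000 Ft = 107500 Ft
  Less exemption 81000 Ft → base 26500 Ft
  26500 Ft × 28% = 7420 Ft

16630 Ft > 7420 Ft, so the ordinary income tax governs.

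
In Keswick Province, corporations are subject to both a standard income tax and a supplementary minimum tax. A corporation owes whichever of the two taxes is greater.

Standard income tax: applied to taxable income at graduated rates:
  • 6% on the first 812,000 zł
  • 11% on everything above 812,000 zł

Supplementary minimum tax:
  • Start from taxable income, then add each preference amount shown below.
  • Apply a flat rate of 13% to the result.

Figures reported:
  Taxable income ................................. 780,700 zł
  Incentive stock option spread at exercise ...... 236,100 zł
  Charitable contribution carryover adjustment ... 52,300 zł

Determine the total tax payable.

138,983 zł

Supplementary minimum tax:
  Adjusted income: 780,700 zł + 236,100 zł + 52,300 zł = 1,069,100 zł
  1,069,100 zł × 13% = 138,983 zł

Standard income tax:
  780,700 zł × 6% = 46,842 zł

138,983 zł > 46,842 zł, so the supplementary minimum tax is the binding amount.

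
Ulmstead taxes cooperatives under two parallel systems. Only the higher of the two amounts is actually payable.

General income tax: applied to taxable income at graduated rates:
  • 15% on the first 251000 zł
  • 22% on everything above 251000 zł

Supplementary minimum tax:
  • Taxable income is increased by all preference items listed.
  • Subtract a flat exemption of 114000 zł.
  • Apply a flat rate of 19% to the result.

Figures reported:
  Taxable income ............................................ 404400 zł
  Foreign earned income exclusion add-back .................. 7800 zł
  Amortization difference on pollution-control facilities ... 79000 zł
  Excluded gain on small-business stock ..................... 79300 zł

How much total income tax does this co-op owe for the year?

Supplementary minimum tax:
  Adjusted income: 404400 zł + 7800 zł + 79000 zł + 79300 zł = 570500 zł
  Less exemption 114000 zł → base 456500 zł
  456500 zł × 19% = 86735 zł

General income tax:
  251000 zł × 15% = 37650 zł
  153400 zł × 22% = 33748 zł
  → 71398 zł

86735 zł > 71398 zł, so the supplementary minimum tax is the binding amount.

86735 zł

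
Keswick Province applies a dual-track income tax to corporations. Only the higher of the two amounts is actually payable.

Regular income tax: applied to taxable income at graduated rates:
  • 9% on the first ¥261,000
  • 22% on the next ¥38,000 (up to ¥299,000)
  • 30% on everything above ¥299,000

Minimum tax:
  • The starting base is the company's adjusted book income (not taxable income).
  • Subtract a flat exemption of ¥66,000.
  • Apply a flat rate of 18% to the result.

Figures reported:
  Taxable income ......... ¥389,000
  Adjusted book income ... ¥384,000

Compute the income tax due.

Regular income tax:
  ¥261,000 × 9% = ¥23,490
  ¥38,000 × 22% = ¥8,360
  ¥90,000 × 30% = ¥27,000
  → ¥58,850

Minimum tax:
  Base (adjusted book income): ¥384,000
  Less exemption ¥66,000 → base ¥318,000
  ¥318,000 × 18% = ¥57,240

¥58,850 > ¥57,240, so the regular income tax governs.

¥58,850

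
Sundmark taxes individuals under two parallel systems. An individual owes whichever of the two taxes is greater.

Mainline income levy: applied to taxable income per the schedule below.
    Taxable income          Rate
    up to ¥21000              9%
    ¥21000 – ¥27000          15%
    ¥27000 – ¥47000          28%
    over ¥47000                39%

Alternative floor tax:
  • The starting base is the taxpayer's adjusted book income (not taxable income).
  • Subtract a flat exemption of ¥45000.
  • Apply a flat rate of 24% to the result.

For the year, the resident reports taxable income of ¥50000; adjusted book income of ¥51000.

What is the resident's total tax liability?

Alternative floor tax:
  Base (adjusted book income): ¥51000
  Less exemption ¥45000 → base ¥6000
  ¥6000 × 24% = ¥1440

Mainline income levy:
  ¥21000 × 9% = ¥1890
  ¥6000 × 15% = ¥900
  ¥20000 × 28% = ¥5600
  ¥3000 × 39% = ¥1170
  → ¥9560

¥9560 > ¥1440, so the mainline income levy governs.

¥9560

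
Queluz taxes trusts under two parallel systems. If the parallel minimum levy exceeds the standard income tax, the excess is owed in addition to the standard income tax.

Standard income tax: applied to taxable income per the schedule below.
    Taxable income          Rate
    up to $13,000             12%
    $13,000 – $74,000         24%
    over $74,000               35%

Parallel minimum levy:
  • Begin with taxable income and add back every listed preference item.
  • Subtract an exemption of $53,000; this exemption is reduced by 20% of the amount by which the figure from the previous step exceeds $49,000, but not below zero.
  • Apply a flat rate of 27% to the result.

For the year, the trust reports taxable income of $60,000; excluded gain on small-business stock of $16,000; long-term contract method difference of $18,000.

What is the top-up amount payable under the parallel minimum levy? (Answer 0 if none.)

Standard income tax:
  $13,000 × 12% = $1,560
  $47,000 × 24% = $11,280
  → $12,840

Parallel minimum levy:
  Adjusted income: $60,000 + $16,000 + $18,000 = $94,000
  Exemption: $53,000 − 20% × ($94,000 − $49,000) = $53,000 − $9,000 = $44,000
  Base: $94,000 − $44,000 = $50,000
  $50,000 × 27% = $13,500

Excess of parallel minimum levy over standard income tax: $13,500 − $12,840 = $660.

$660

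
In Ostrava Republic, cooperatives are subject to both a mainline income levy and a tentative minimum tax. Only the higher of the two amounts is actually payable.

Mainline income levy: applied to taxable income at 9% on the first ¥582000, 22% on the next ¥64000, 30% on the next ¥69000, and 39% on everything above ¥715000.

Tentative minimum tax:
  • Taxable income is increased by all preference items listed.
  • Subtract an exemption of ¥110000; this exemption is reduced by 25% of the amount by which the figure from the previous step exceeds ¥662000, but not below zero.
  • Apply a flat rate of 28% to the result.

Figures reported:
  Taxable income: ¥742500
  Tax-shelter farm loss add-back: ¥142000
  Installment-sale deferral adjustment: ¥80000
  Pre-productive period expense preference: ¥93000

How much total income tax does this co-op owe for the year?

¥292985

Mainline income levy:
  ¥582000 × 9% = ¥52380
  ¥64000 × 22% = ¥14080
  ¥69000 × 30% = ¥20700
  ¥27500 × 39% = ¥10725
  → ¥97885

Tentative minimum tax:
  Adjusted income: ¥742500 + ¥142000 + ¥80000 + ¥93000 = ¥1057500
  Exemption: ¥110000 − 25% × (¥1057500 − ¥662000) = ¥110000 − ¥98875 = ¥11125
  Base: ¥1057500 − ¥11125 = ¥1046375
  ¥1046375 × 28% = ¥292985

¥292985 > ¥97885, so the tentative minimum tax is the binding amount.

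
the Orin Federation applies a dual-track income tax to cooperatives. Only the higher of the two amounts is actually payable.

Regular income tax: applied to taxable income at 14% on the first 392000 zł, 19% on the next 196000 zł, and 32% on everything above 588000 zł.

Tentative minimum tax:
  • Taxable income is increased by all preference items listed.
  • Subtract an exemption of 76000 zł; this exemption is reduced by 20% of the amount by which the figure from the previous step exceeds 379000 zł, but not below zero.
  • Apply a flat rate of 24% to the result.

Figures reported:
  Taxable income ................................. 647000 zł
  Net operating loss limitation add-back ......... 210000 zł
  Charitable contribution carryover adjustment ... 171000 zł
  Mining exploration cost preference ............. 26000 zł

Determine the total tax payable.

252960 zł

Tentative minimum tax:
  Adjusted income: 647000 zł + 210000 zł + 171000 zł + 26000 zł = 1054000 zł
  Exemption: 20% × (1054000 zł − 379000 zł) = 135000 zł ≥ 76000 zł, so the exemption is fully phased out
  Base: 1054000 zł − 0 zł = 1054000 zł
  1054000 zł × 24% = 252960 zł

Regular income tax:
  392000 zł × 14% = 54880 zł
  196000 zł × 19% = 37240 zł
  59000 zł × 32% = 18880 zł
  → 111000 zł

252960 zł > 111000 zł, so the tentative minimum tax is the binding amount.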